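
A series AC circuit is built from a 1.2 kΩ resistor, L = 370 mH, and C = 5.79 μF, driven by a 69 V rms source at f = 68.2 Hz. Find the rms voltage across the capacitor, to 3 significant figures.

ω = 2πf = 428.5 rad/s
X_L = ωL = 159 Ω
X_C = 1/(ωC) = 403 Ω
Net reactance X = X_L − X_C = -244 Ω
Z = 1200 − j244 Ω
|Z| = √(1200² + 244²) = 1220 Ω
I = V/|Z| = 56.3 mA
V_C = I·|Z_C| = 0.0563 × 403 = 22.7 V

22.7 V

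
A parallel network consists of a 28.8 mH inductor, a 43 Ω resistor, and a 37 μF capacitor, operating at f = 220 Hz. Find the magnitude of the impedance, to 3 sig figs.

28.7 Ω

ω = 2πf = 1382 rad/s
X_L = ωL = 39.8 Ω
X_C = 1/(ωC) = 19.6 Ω
Parallel: admittances add. Y = 1/R + 1/(jωL) + jωC
Y = (0.0233 + j0.0260) S
|Y| = 0.0349 S → |Z| = 1/|Y| = 28.7 Ω, ∠Z = −∠Y = -48.2°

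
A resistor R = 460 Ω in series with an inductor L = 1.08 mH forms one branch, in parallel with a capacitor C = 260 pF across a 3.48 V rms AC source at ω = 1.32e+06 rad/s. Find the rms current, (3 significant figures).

1.24 mA

X_L = ωL = 1430 Ω
X_C = 1/(ωC) = 2910 Ω
Branch 1 (R+jX_L): Z₁ = 460 + j1430 Ω, |Z₁| = 1500 Ω
Branch 2 (−jX_C): Z₂ = −j2910 Ω
Parallel: Z = Z₁Z₂/(Z₁+Z₂), |Z| = 2800 Ω, ∠Z = 54.9°
I = V/|Z| = 3.48/2800 = 1.24 mA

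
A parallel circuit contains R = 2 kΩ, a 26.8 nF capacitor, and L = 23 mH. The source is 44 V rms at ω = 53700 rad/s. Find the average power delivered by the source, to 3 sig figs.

968 mW

X_L = ωL = 1240 Ω
X_C = 1/(ωC) = 695 Ω
Parallel: admittances add. Y = 1/R + 1/(jωL) + jωC
Y = (0.000500 + j0.000630) S
|Y| = 0.000804 S → |Z| = 1/|Y| = 1240 Ω, ∠Z = −∠Y = -51.5°
I = V/|Z| = 35.4 mA
P = VI cos φ = 44 × 0.0354 × cos(-51.5°) = 968 mW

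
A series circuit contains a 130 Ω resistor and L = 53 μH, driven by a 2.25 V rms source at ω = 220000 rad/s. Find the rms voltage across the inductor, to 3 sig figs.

0.201 V

X_L = ωL = 11.7 Ω
Z = 130 + j11.7 Ω
|Z| = √(130² + 11.7²) = 131 Ω
I = V/|Z| = 17.2 mA
V_L = I·|Z_L| = 0.0172 × 11.7 = 0.201 V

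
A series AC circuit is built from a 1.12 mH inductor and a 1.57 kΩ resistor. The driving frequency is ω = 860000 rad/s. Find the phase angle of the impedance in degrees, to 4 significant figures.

31.53°

X_L = ωL = 963.2 Ω
Z = 1570 + j963.2 Ω
|Z| = √(1570² + 963.2²) = 1842 Ω
∠Z = arctan(963.2/1570) = 31.53°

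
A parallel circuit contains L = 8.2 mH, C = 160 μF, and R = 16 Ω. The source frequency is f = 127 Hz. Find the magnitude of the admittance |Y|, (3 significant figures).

67.4 mS

ω = 2πf = 798.0 rad/s
X_L = ωL = 6.54 Ω
X_C = 1/(ωC) = 7.83 Ω
Parallel: admittances add. Y = 1/R + 1/(jωL) + jωC
Y = (0.0625 − j0.0252) S
|Y| = 0.0674 S → |Z| = 1/|Y| = 14.8 Ω, ∠Z = −∠Y = 21.9°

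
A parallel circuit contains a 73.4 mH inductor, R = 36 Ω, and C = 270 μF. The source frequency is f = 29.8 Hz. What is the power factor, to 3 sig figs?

0.781

ω = 2πf = 187.2 rad/s
X_L = ωL = 13.7 Ω
X_C = 1/(ωC) = 19.8 Ω
Parallel: admittances add. Y = 1/R + 1/(jωL) + jωC
Y = (0.0278 − j0.0222) S
|Y| = 0.0356 S → |Z| = 1/|Y| = 28.1 Ω, ∠Z = −∠Y = 38.6°
cos φ = cos(38.6°) = 0.781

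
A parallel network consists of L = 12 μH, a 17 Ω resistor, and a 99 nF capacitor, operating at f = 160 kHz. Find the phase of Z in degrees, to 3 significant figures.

ω = 2πf = 1.005e+06 rad/s
X_L = ωL = 12.1 Ω
X_C = 1/(ωC) = 10.0 Ω
Parallel: admittances add. Y = 1/R + 1/(jωL) + jωC
Y = (0.0588 + j0.0166) S
|Y| = 0.0611 S → |Z| = 1/|Y| = 16.4 Ω, ∠Z = −∠Y = -15.8°

-15.8°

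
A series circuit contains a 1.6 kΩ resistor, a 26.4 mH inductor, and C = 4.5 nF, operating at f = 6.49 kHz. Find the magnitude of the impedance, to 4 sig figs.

4657 Ω

ω = 2πf = 40780 rad/s
X_L = ωL = 1077 Ω
X_C = 1/(ωC) = 5450 Ω
Net reactance X = X_L − X_C = -4373 Ω
Z = 1600 − j4373 Ω
|Z| = √(1600² + 4373²) = 4657 Ω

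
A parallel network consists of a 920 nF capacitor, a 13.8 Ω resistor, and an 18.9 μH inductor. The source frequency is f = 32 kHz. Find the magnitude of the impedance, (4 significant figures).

ω = 2πf = 201100 rad/s
X_L = ωL = 3.800 Ω
X_C = 1/(ωC) = 5.406 Ω
Parallel: admittances add. Y = 1/R + 1/(jωL) + jωC
Y = (0.07246 − j0.07818) S
|Y| = 0.1066 S → |Z| = 1/|Y| = 9.381 Ω, ∠Z = −∠Y = 47.17°

9.381 Ω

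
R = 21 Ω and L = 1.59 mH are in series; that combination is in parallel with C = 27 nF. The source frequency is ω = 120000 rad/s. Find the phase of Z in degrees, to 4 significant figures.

73.61°

X_L = ωL = 190.8 Ω
X_C = 1/(ωC) = 308.6 Ω
Branch 1 (R+jX_L): Z₁ = 21.00 + j190.8 Ω, |Z₁| = 192.0 Ω
Branch 2 (−jX_C): Z₂ = −j308.6 Ω
Parallel: Z = Z₁Z₂/(Z₁+Z₂), |Z| = 494.9 Ω, ∠Z = 73.61°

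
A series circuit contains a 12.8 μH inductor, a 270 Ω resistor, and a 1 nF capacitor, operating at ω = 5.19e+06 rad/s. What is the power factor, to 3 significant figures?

0.906

X_L = ωL = 66.4 Ω
X_C = 1/(ωC) = 193 Ω
Net reactance X = X_L − X_C = -126 Ω
Z = 270 − j126 Ω
|Z| = √(270² + 126²) = 298 Ω
∠Z = arctan(-126/270) = -25.1°
cos φ = cos(-25.1°) = 0.906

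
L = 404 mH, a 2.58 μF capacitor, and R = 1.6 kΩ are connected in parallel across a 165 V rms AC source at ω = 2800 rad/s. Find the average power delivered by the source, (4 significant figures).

X_L = ωL = 1131 Ω
X_C = 1/(ωC) = 138.4 Ω
Parallel: admittances add. Y = 1/R + 1/(jωL) + jωC
Y = (0.0006250 + j0.006340) S
|Y| = 0.006371 S → |Z| = 1/|Y| = 157.0 Ω, ∠Z = −∠Y = -84.37°
I = V/|Z| = 1.051 A
P = VI cos φ = 165 × 1.051 × cos(-84.37°) = 17.02 W

17.02 W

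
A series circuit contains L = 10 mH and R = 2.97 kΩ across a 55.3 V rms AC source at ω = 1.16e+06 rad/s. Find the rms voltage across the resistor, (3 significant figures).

13.7 V

X_L = ωL = 11600 Ω
Z = 2970 + j11600 Ω
|Z| = √(2970² + 11600²) = 12000 Ω
I = V/|Z| = 4.62 mA
V_R = I·|Z_R| = 0.00462 × 2970 = 13.7 V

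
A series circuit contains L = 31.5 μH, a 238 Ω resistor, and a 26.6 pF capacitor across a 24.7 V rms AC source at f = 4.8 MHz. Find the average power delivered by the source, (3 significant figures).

ω = 2πf = 3.016e+07 rad/s
X_L = ωL = 950 Ω
X_C = 1/(ωC) = 1250 Ω
Net reactance X = X_L − X_C = -296 Ω
Z = 238 − j296 Ω
|Z| = √(238² + 296²) = 380 Ω
∠Z = arctan(-296/238) = -51.2°
I = V/|Z| = 65.0 mA
P = VI cos φ = 24.7 × 0.0650 × cos(-51.2°) = 1.00 W

1.00 W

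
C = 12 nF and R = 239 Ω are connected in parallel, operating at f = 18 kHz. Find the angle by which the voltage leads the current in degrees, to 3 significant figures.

-18.0°

ω = 2πf = 113100 rad/s
X_C = 1/(ωC) = 737 Ω
Parallel: admittances add. Y = 1/R + jωC
Y = (0.00418 + j0.00136) S
|Y| = 0.00440 S → |Z| = 1/|Y| = 227 Ω, ∠Z = −∠Y = -18.0°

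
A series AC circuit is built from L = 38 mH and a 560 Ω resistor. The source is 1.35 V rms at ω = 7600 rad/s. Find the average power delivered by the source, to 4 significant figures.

2.571 mW

X_L = ωL = 288.8 Ω
Z = 560.0 + j288.8 Ω
|Z| = √(560.0² + 288.8²) = 630.1 Ω
∠Z = arctan(288.8/560.0) = 27.28°
I = V/|Z| = 2.143 mA
P = VI cos φ = 1.35 × 0.002143 × cos(27.28°) = 2.571 mW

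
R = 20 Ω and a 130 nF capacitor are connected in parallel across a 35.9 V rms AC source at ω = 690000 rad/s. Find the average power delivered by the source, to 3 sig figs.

X_C = 1/(ωC) = 11.1 Ω
Parallel: admittances add. Y = 1/R + jωC
Y = (0.0500 + j0.0897) S
|Y| = 0.103 S → |Z| = 1/|Y| = 9.74 Ω, ∠Z = −∠Y = -60.9°
I = V/|Z| = 3.69 A
P = VI cos φ = 35.9 × 3.69 × cos(-60.9°) = 64.4 W

64.4 W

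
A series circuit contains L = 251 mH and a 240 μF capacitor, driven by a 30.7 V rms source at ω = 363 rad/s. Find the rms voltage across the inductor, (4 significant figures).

35.13 V

X_L = ωL = 91.11 Ω
X_C = 1/(ωC) = 11.48 Ω
Net reactance X = X_L − X_C = 79.63 Ω
Z = j79.63 Ω
|Z| = √(0² + 79.63²) = 79.63 Ω
I = V/|Z| = 385.5 mA
V_L = I·|Z_L| = 0.3855 × 91.11 = 35.13 V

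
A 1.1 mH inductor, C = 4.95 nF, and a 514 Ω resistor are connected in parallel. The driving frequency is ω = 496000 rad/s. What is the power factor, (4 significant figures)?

0.9525

X_L = ωL = 545.6 Ω
X_C = 1/(ωC) = 407.3 Ω
Parallel: admittances add. Y = 1/R + 1/(jωL) + jωC
Y = (0.001946 + j0.0006224) S
|Y| = 0.002043 S → |Z| = 1/|Y| = 489.6 Ω, ∠Z = −∠Y = -17.74°
cos φ = cos(-17.74°) = 0.9525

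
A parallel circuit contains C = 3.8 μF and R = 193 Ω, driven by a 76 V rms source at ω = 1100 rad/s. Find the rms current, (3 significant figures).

X_C = 1/(ωC) = 239 Ω
Parallel: admittances add. Y = 1/R + jωC
Y = (0.00518 + j0.00418) S
|Y| = 0.00666 S → |Z| = 1/|Y| = 150 Ω, ∠Z = −∠Y = -38.9°
I = V/|Z| = 76/150 = 506 mA

506 mA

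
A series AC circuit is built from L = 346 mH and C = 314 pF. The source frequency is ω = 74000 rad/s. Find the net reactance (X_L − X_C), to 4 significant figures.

X_L = ωL = 25600 Ω
X_C = 1/(ωC) = 43040 Ω
X = 25600 − 43040 = -17430 Ω

-17430 Ω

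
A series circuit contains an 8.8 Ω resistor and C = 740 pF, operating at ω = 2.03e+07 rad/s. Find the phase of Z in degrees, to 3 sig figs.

-82.5°

X_C = 1/(ωC) = 66.6 Ω
Z = 8.80 − j66.6 Ω
|Z| = √(8.80² + 66.6²) = 67.1 Ω
∠Z = arctan(-66.6/8.80) = -82.5°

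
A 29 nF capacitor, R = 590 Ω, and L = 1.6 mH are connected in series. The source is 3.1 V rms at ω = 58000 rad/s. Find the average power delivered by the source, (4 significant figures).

X_L = ωL = 92.80 Ω
X_C = 1/(ωC) = 594.5 Ω
Net reactance X = X_L − X_C = -501.7 Ω
Z = 590.0 − j501.7 Ω
|Z| = √(590.0² + 501.7²) = 774.5 Ω
∠Z = arctan(-501.7/590.0) = -40.38°
I = V/|Z| = 4.003 mA
P = VI cos φ = 3.1 × 0.004003 × cos(-40.38°) = 9.452 mW

9.452 mW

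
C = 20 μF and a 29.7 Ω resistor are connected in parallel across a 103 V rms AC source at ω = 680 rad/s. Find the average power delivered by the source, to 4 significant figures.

357.2 W

X_C = 1/(ωC) = 73.53 Ω
Parallel: admittances add. Y = 1/R + jωC
Y = (0.03367 + j0.01360) S
|Y| = 0.03631 S → |Z| = 1/|Y| = 27.54 Ω, ∠Z = −∠Y = -21.99°
I = V/|Z| = 3.740 A
P = VI cos φ = 103 × 3.740 × cos(-21.99°) = 357.2 W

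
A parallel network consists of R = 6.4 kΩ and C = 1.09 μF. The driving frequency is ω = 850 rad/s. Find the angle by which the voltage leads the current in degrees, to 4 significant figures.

-80.43°

X_C = 1/(ωC) = 1079 Ω
Parallel: admittances add. Y = 1/R + jωC
Y = (0.0001563 + j0.0009265) S
|Y| = 0.0009396 S → |Z| = 1/|Y| = 1064 Ω, ∠Z = −∠Y = -80.43°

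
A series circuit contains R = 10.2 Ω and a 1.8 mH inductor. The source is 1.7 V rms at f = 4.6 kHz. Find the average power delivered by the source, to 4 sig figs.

ω = 2πf = 28900 rad/s
X_L = ωL = 52.02 Ω
Z = 10.20 + j52.02 Ω
|Z| = √(10.20² + 52.02²) = 53.02 Ω
∠Z = arctan(52.02/10.20) = 78.91°
I = V/|Z| = 32.07 mA
P = VI cos φ = 1.7 × 0.03207 × cos(78.91°) = 10.49 mW

10.49 mW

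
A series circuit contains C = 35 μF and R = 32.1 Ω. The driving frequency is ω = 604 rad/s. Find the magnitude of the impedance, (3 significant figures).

X_C = 1/(ωC) = 47.3 Ω
Z = 32.1 − j47.3 Ω
|Z| = √(32.1² + 47.3²) = 57.2 Ω

57.2 Ω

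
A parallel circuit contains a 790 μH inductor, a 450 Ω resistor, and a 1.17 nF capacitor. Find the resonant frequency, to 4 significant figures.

165.5 kHz

ω₀ = 1/√(LC) = 1/√(0.00079 × 1.17e-09) = 1.04e+06 rad/s
f₀ = ω₀/(2π) = 165.5 kHz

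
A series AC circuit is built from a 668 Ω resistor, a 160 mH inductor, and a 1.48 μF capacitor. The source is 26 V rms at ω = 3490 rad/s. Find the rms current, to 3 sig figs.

X_L = ωL = 558 Ω
X_C = 1/(ωC) = 194 Ω
Net reactance X = X_L − X_C = 365 Ω
Z = 668 + j365 Ω
|Z| = √(668² + 365²) = 761 Ω
I = V/|Z| = 26/761 = 34.2 mA

34.2 mA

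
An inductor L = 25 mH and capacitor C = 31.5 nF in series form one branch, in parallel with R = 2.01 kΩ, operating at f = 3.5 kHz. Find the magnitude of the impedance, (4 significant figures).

816.7 Ω

ω = 2πf = 21990 rad/s
X_L = ωL = 549.8 Ω
X_C = 1/(ωC) = 1444 Ω
Branch 1: Z₁ = R = 2010 Ω
Branch 2 (series LC): Z₂ = j(X_L − X_C) = −j893.8 Ω
Parallel: Z = Z₁Z₂/(Z₁+Z₂), |Z| = 816.7 Ω, ∠Z = -66.03°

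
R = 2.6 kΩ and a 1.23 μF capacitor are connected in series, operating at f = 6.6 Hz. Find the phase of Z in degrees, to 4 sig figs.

-82.45°

ω = 2πf = 41.47 rad/s
X_C = 1/(ωC) = 19610 Ω
Z = 2600 − j19610 Ω
|Z| = √(2600² + 19610²) = 19780 Ω
∠Z = arctan(-19610/2600) = -82.45°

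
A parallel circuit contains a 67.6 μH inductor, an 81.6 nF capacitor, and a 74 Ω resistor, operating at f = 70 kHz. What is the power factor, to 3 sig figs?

0.986

ω = 2πf = 439800 rad/s
X_L = ωL = 29.7 Ω
X_C = 1/(ωC) = 27.9 Ω
Parallel: admittances add. Y = 1/R + 1/(jωL) + jωC
Y = (0.0135 + j0.00226) S
|Y| = 0.0137 S → |Z| = 1/|Y| = 73.0 Ω, ∠Z = −∠Y = -9.48°
cos φ = cos(-9.48°) = 0.986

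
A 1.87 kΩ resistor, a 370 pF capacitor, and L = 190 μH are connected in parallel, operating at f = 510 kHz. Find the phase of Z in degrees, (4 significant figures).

40.51°

ω = 2πf = 3.204e+06 rad/s
X_L = ωL = 608.8 Ω
X_C = 1/(ωC) = 843.4 Ω
Parallel: admittances add. Y = 1/R + 1/(jωL) + jωC
Y = (0.0005348 − j0.0004568) S
|Y| = 0.0007033 S → |Z| = 1/|Y| = 1422 Ω, ∠Z = −∠Y = 40.51°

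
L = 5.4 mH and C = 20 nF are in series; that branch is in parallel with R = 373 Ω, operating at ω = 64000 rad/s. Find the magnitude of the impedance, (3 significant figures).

X_L = ωL = 346 Ω
X_C = 1/(ωC) = 781 Ω
Branch 1: Z₁ = R = 373 Ω
Branch 2 (series LC): Z₂ = j(X_L − X_C) = −j436 Ω
Parallel: Z = Z₁Z₂/(Z₁+Z₂), |Z| = 283 Ω, ∠Z = -40.6°

283 Ω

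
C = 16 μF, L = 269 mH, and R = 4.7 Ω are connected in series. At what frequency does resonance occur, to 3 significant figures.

76.7 Hz

ω₀ = 1/√(LC) = 1/√(0.269 × 1.6e-05) = 482.0 rad/s
f₀ = ω₀/(2π) = 76.7 Hz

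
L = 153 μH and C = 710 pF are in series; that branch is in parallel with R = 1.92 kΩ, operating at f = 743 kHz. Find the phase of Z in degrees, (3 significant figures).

77.9°

ω = 2πf = 4.668e+06 rad/s
X_L = ωL = 714 Ω
X_C = 1/(ωC) = 302 Ω
Branch 1: Z₁ = R = 1920 Ω
Branch 2 (series LC): Z₂ = j(X_L − X_C) = j413 Ω
Parallel: Z = Z₁Z₂/(Z₁+Z₂), |Z| = 403 Ω, ∠Z = 77.9°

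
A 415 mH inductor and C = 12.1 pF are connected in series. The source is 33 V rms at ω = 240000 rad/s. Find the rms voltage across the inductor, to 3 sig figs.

X_L = ωL = 99600 Ω
X_C = 1/(ωC) = 344000 Ω
Net reactance X = X_L − X_C = -245000 Ω
Z = − j245000 Ω
|Z| = √(0² + 245000²) = 245000 Ω
I = V/|Z| = 135 μA
V_L = I·|Z_L| = 0.000135 × 99600 = 13.4 V

13.4 V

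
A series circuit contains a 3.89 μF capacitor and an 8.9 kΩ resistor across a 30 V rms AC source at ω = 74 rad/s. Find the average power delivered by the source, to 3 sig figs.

87.8 mW

X_C = 1/(ωC) = 3470 Ω
Z = 8900 − j3470 Ω
|Z| = √(8900² + 3470²) = 9550 Ω
∠Z = arctan(-3470/8900) = -21.3°
I = V/|Z| = 3.14 mA
P = VI cos φ = 30 × 0.00314 × cos(-21.3°) = 87.8 mW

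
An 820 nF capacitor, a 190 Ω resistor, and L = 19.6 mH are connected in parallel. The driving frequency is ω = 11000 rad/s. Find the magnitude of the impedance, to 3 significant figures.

X_L = ωL = 216 Ω
X_C = 1/(ωC) = 111 Ω
Parallel: admittances add. Y = 1/R + 1/(jωL) + jωC
Y = (0.00526 + j0.00438) S
|Y| = 0.00685 S → |Z| = 1/|Y| = 146 Ω, ∠Z = −∠Y = -39.8°

146 Ω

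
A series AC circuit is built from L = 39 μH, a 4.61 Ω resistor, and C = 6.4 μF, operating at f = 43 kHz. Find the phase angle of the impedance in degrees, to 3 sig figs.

65.2°

ω = 2πf = 270200 rad/s
X_L = ωL = 10.5 Ω
X_C = 1/(ωC) = 0.578 Ω
Net reactance X = X_L − X_C = 9.96 Ω
Z = 4.61 + j9.96 Ω
|Z| = √(4.61² + 9.96²) = 11.0 Ω
∠Z = arctan(9.96/4.61) = 65.2°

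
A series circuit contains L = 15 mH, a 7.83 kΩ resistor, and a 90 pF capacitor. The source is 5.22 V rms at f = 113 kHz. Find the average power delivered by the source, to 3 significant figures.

ω = 2πf = 710000 rad/s
X_L = ωL = 10600 Ω
X_C = 1/(ωC) = 15600 Ω
Net reactance X = X_L − X_C = -5000 Ω
Z = 7830 − j5000 Ω
|Z| = √(7830² + 5000²) = 9290 Ω
∠Z = arctan(-5000/7830) = -32.6°
I = V/|Z| = 562 μA
P = VI cos φ = 5.22 × 0.000562 × cos(-32.6°) = 2.47 mW

2.47 mW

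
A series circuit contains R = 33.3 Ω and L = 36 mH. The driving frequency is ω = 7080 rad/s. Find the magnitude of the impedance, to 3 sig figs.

257 Ω

X_L = ωL = 255 Ω
Z = 33.3 + j255 Ω
|Z| = √(33.3² + 255²) = 257 Ω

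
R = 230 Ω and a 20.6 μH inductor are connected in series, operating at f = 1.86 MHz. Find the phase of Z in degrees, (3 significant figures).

46.3°

ω = 2πf = 1.169e+07 rad/s
X_L = ωL = 241 Ω
Z = 230 + j241 Ω
|Z| = √(230² + 241²) = 333 Ω
∠Z = arctan(241/230) = 46.3°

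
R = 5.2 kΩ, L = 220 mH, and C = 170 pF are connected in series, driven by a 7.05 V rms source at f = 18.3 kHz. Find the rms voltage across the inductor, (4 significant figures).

ω = 2πf = 115000 rad/s
X_L = ωL = 25300 Ω
X_C = 1/(ωC) = 51160 Ω
Net reactance X = X_L − X_C = -25860 Ω
Z = 5200 − j25860 Ω
|Z| = √(5200² + 25860²) = 26380 Ω
I = V/|Z| = 267.2 μA
V_L = I·|Z_L| = 0.0002672 × 25300 = 6.760 V

6.760 V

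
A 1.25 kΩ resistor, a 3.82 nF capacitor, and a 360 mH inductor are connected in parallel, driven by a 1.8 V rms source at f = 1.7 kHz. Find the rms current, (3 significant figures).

1.49 mA

ω = 2πf = 10680 rad/s
X_L = ωL = 3850 Ω
X_C = 1/(ωC) = 24500 Ω
Parallel: admittances add. Y = 1/R + 1/(jωL) + jωC
Y = (0.000800 − j0.000219) S
|Y| = 0.000830 S → |Z| = 1/|Y| = 1210 Ω, ∠Z = −∠Y = 15.3°
I = V/|Z| = 1.8/1210 = 1.49 mA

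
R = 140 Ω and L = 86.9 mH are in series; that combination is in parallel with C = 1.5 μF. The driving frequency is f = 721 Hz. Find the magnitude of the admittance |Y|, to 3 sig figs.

ω = 2πf = 4530 rad/s
X_L = ωL = 394 Ω
X_C = 1/(ωC) = 147 Ω
Branch 1 (R+jX_L): Z₁ = 140 + j394 Ω, |Z₁| = 418 Ω
Branch 2 (−jX_C): Z₂ = −j147 Ω
Parallel: Z = Z₁Z₂/(Z₁+Z₂), |Z| = 217 Ω, ∠Z = -80.0°
|Y| = 1/|Z| = 4.61 mS

4.61 mS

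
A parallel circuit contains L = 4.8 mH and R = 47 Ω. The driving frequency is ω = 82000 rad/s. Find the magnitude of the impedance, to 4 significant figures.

X_L = ωL = 393.6 Ω
Parallel: admittances add. Y = 1/R + 1/(jωL)
Y = (0.02128 − j0.002541) S
|Y| = 0.02143 S → |Z| = 1/|Y| = 46.67 Ω, ∠Z = −∠Y = 6.809°

46.67 Ω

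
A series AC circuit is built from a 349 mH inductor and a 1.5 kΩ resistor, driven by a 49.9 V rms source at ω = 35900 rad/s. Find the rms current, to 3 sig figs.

X_L = ωL = 12500 Ω
Z = 1500 + j12500 Ω
|Z| = √(1500² + 12500²) = 12600 Ω
I = V/|Z| = 49.9/12600 = 3.95 mA

3.95 mA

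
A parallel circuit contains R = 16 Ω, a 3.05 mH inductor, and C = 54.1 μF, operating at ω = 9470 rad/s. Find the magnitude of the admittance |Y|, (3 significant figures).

482 mS

X_L = ωL = 28.9 Ω
X_C = 1/(ωC) = 1.95 Ω
Parallel: admittances add. Y = 1/R + 1/(jωL) + jωC
Y = (0.0625 + j0.478) S
|Y| = 0.482 S → |Z| = 1/|Y| = 2.08 Ω, ∠Z = −∠Y = -82.5°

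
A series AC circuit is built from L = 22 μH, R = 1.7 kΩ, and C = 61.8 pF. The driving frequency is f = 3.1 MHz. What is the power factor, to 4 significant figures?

ω = 2πf = 1.948e+07 rad/s
X_L = ωL = 428.5 Ω
X_C = 1/(ωC) = 830.7 Ω
Net reactance X = X_L − X_C = -402.2 Ω
Z = 1700 − j402.2 Ω
|Z| = √(1700² + 402.2²) = 1747 Ω
∠Z = arctan(-402.2/1700) = -13.31°
cos φ = cos(-13.31°) = 0.9731

0.9731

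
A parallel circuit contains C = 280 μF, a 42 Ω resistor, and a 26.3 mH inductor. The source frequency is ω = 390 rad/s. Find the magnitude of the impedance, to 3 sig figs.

X_L = ωL = 10.3 Ω
X_C = 1/(ωC) = 9.16 Ω
Parallel: admittances add. Y = 1/R + 1/(jωL) + jωC
Y = (0.0238 + j0.0117) S
|Y| = 0.0265 S → |Z| = 1/|Y| = 37.7 Ω, ∠Z = −∠Y = -26.2°

37.7 Ω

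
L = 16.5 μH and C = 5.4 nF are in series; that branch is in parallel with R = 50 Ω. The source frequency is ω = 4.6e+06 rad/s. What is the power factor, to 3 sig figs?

X_L = ωL = 75.9 Ω
X_C = 1/(ωC) = 40.3 Ω
Branch 1: Z₁ = R = 50.0 Ω
Branch 2 (series LC): Z₂ = j(X_L − X_C) = j35.6 Ω
Parallel: Z = Z₁Z₂/(Z₁+Z₂), |Z| = 29.0 Ω, ∠Z = 54.5°
cos φ = cos(54.5°) = 0.580

0.580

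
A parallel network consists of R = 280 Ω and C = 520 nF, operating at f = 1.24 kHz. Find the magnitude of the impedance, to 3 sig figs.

ω = 2πf = 7791 rad/s
X_C = 1/(ωC) = 247 Ω
Parallel: admittances add. Y = 1/R + jωC
Y = (0.00357 + j0.00405) S
|Y| = 0.00540 S → |Z| = 1/|Y| = 185 Ω, ∠Z = −∠Y = -48.6°

185 Ω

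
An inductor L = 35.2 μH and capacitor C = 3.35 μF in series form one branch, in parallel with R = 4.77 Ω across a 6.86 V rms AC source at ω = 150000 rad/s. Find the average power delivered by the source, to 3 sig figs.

9.87 W

X_L = ωL = 5.28 Ω
X_C = 1/(ωC) = 1.99 Ω
Branch 1: Z₁ = R = 4.77 Ω
Branch 2 (series LC): Z₂ = j(X_L − X_C) = j3.29 Ω
Parallel: Z = Z₁Z₂/(Z₁+Z₂), |Z| = 2.71 Ω, ∠Z = 55.4°
I = V/|Z| = 2.53 A
P = VI cos φ = 6.86 × 2.53 × cos(55.4°) = 9.87 W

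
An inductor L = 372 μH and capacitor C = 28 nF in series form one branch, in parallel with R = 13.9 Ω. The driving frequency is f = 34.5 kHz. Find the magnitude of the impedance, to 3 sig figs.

13.7 Ω

ω = 2πf = 216800 rad/s
X_L = ωL = 80.6 Ω
X_C = 1/(ωC) = 165 Ω
Branch 1: Z₁ = R = 13.9 Ω
Branch 2 (series LC): Z₂ = j(X_L − X_C) = −j84.1 Ω
Parallel: Z = Z₁Z₂/(Z₁+Z₂), |Z| = 13.7 Ω, ∠Z = -9.38°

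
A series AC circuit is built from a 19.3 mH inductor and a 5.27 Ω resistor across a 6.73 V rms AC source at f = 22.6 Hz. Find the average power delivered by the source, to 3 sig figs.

ω = 2πf = 142.0 rad/s
X_L = ωL = 2.74 Ω
Z = 5.27 + j2.74 Ω
|Z| = √(5.27² + 2.74²) = 5.94 Ω
∠Z = arctan(2.74/5.27) = 27.5°
I = V/|Z| = 1.13 A
P = VI cos φ = 6.73 × 1.13 × cos(27.5°) = 6.76 W

6.76 W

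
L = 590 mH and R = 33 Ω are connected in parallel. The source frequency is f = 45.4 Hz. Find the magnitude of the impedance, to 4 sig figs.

ω = 2πf = 285.3 rad/s
X_L = ωL = 168.3 Ω
Parallel: admittances add. Y = 1/R + 1/(jωL)
Y = (0.03030 − j0.005942) S
|Y| = 0.03088 S → |Z| = 1/|Y| = 32.38 Ω, ∠Z = −∠Y = 11.09°

32.38 Ω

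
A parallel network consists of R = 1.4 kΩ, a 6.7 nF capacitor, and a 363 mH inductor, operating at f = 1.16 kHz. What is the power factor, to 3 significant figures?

0.908

ω = 2πf = 7288 rad/s
X_L = ωL = 2650 Ω
X_C = 1/(ωC) = 20500 Ω
Parallel: admittances add. Y = 1/R + 1/(jωL) + jωC
Y = (0.000714 − j0.000329) S
|Y| = 0.000786 S → |Z| = 1/|Y| = 1270 Ω, ∠Z = −∠Y = 24.7°
cos φ = cos(24.7°) = 0.908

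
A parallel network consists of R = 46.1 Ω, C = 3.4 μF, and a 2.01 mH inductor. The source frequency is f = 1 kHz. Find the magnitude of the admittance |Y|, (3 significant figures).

ω = 2πf = 6283 rad/s
X_L = ωL = 12.6 Ω
X_C = 1/(ωC) = 46.8 Ω
Parallel: admittances add. Y = 1/R + 1/(jωL) + jωC
Y = (0.0217 − j0.0578) S
|Y| = 0.0618 S → |Z| = 1/|Y| = 16.2 Ω, ∠Z = −∠Y = 69.4°

61.8 mS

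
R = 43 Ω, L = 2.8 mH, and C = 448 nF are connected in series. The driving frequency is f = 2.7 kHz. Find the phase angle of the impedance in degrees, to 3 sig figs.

-62.9°

ω = 2πf = 16960 rad/s
X_L = ωL = 47.5 Ω
X_C = 1/(ωC) = 132 Ω
Net reactance X = X_L − X_C = -84.1 Ω
Z = 43.0 − j84.1 Ω
|Z| = √(43.0² + 84.1²) = 94.4 Ω
∠Z = arctan(-84.1/43.0) = -62.9°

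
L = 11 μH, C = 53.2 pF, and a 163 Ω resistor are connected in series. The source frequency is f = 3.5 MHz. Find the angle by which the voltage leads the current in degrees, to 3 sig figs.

ω = 2πf = 2.199e+07 rad/s
X_L = ωL = 242 Ω
X_C = 1/(ωC) = 855 Ω
Net reactance X = X_L − X_C = -613 Ω
Z = 163 − j613 Ω
|Z| = √(163² + 613²) = 634 Ω
∠Z = arctan(-613/163) = -75.1°

-75.1°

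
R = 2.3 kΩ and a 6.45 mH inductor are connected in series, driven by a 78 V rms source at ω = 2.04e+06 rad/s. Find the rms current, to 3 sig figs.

X_L = ωL = 13200 Ω
Z = 2300 + j13200 Ω
|Z| = √(2300² + 13200²) = 13400 Ω
I = V/|Z| = 78/13400 = 5.84 mA

5.84 mA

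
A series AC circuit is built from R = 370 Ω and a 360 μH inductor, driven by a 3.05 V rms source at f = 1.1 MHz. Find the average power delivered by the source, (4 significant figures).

ω = 2πf = 6.912e+06 rad/s
X_L = ωL = 2488 Ω
Z = 370.0 + j2488 Ω
|Z| = √(370.0² + 2488²) = 2516 Ω
∠Z = arctan(2488/370.0) = 81.54°
I = V/|Z| = 1.212 mA
P = VI cos φ = 3.05 × 0.001212 × cos(81.54°) = 543.9 μW

543.9 μW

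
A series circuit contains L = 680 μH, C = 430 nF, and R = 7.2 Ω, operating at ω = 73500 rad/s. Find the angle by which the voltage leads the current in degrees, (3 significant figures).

68.6°

X_L = ωL = 50.0 Ω
X_C = 1/(ωC) = 31.6 Ω
Net reactance X = X_L − X_C = 18.3 Ω
Z = 7.20 + j18.3 Ω
|Z| = √(7.20² + 18.3²) = 19.7 Ω
∠Z = arctan(18.3/7.20) = 68.6°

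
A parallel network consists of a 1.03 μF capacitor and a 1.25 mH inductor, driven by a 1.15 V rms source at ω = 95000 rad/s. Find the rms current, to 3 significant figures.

103 mA

X_L = ωL = 119 Ω
X_C = 1/(ωC) = 10.2 Ω
Parallel: admittances add. Y = 1/(jωL) + jωC
Y = (0 + j0.0894) S
|Y| = 0.0894 S → |Z| = 1/|Y| = 11.2 Ω, ∠Z = −∠Y = -90.0°
I = V/|Z| = 1.15/11.2 = 103 mA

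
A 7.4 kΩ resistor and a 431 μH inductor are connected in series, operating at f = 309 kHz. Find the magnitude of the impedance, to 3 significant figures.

7450 Ω

ω = 2πf = 1.942e+06 rad/s
X_L = ωL = 837 Ω
Z = 7400 + j837 Ω
|Z| = √(7400² + 837²) = 7450 Ω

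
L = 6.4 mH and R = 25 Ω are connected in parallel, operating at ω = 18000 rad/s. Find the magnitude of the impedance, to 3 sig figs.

24.4 Ω

X_L = ωL = 115 Ω
Parallel: admittances add. Y = 1/R + 1/(jωL)
Y = (0.0400 − j0.00868) S
|Y| = 0.0409 S → |Z| = 1/|Y| = 24.4 Ω, ∠Z = −∠Y = 12.2°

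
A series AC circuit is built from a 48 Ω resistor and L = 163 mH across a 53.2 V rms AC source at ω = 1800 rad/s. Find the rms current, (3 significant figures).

X_L = ωL = 293 Ω
Z = 48.0 + j293 Ω
|Z| = √(48.0² + 293²) = 297 Ω
I = V/|Z| = 53.2/297 = 179 mA

179 mA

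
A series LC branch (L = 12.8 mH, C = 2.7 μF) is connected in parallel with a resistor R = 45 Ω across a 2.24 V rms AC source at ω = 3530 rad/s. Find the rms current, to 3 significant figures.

62.3 mA

X_L = ωL = 45.2 Ω
X_C = 1/(ωC) = 105 Ω
Branch 1: Z₁ = R = 45.0 Ω
Branch 2 (series LC): Z₂ = j(X_L − X_C) = −j59.7 Ω
Parallel: Z = Z₁Z₂/(Z₁+Z₂), |Z| = 35.9 Ω, ∠Z = -37.0°
I = V/|Z| = 2.24/35.9 = 62.3 mA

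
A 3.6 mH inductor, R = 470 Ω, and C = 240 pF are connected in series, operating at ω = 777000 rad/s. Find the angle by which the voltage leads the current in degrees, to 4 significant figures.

X_L = ωL = 2797 Ω
X_C = 1/(ωC) = 5363 Ω
Net reactance X = X_L − X_C = -2565 Ω
Z = 470.0 − j2565 Ω
|Z| = √(470.0² + 2565²) = 2608 Ω
∠Z = arctan(-2565/470.0) = -79.62°

-79.62°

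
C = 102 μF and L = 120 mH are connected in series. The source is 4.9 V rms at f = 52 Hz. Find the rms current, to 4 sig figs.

532.6 mA

ω = 2πf = 326.7 rad/s
X_L = ωL = 39.21 Ω
X_C = 1/(ωC) = 30.01 Ω
Net reactance X = X_L − X_C = 9.200 Ω
Z = j9.200 Ω
|Z| = √(0² + 9.200²) = 9.200 Ω
I = V/|Z| = 4.9/9.200 = 532.6 mA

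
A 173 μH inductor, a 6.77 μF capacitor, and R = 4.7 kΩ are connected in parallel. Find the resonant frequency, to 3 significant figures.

4.65 kHz

ω₀ = 1/√(LC) = 1/√(0.000173 × 6.77e-06) = 29220 rad/s
f₀ = ω₀/(2π) = 4.65 kHz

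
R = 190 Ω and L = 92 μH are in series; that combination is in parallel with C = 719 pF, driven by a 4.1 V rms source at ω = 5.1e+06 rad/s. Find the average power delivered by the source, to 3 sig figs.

X_L = ωL = 469 Ω
X_C = 1/(ωC) = 273 Ω
Branch 1 (R+jX_L): Z₁ = 190 + j469 Ω, |Z₁| = 506 Ω
Branch 2 (−jX_C): Z₂ = −j273 Ω
Parallel: Z = Z₁Z₂/(Z₁+Z₂), |Z| = 505 Ω, ∠Z = -68.0°
I = V/|Z| = 8.12 mA
P = VI cos φ = 4.1 × 0.00812 × cos(-68.0°) = 12.5 mW

12.5 mW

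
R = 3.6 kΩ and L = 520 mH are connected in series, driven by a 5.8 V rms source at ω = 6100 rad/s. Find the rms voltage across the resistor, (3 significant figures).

4.35 V

X_L = ωL = 3170 Ω
Z = 3600 + j3170 Ω
|Z| = √(3600² + 3170²) = 4800 Ω
I = V/|Z| = 1.21 mA
V_R = I·|Z_R| = 0.00121 × 3600 = 4.35 V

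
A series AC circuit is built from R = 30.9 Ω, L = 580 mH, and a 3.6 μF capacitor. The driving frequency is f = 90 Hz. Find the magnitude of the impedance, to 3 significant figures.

ω = 2πf = 565.5 rad/s
X_L = ωL = 328 Ω
X_C = 1/(ωC) = 491 Ω
Net reactance X = X_L − X_C = -163 Ω
Z = 30.9 − j163 Ω
|Z| = √(30.9² + 163²) = 166 Ω

166 Ω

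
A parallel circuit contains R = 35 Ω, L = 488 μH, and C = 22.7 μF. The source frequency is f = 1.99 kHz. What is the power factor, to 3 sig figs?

0.232

ω = 2πf = 12500 rad/s
X_L = ωL = 6.10 Ω
X_C = 1/(ωC) = 3.52 Ω
Parallel: admittances add. Y = 1/R + 1/(jωL) + jωC
Y = (0.0286 + j0.120) S
|Y| = 0.123 S → |Z| = 1/|Y| = 8.11 Ω, ∠Z = −∠Y = -76.6°
cos φ = cos(-76.6°) = 0.232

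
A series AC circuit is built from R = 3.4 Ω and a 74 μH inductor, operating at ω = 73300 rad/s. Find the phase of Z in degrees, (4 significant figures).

X_L = ωL = 5.424 Ω
Z = 3.400 + j5.424 Ω
|Z| = √(3.400² + 5.424²) = 6.402 Ω
∠Z = arctan(5.424/3.400) = 57.92°

57.92°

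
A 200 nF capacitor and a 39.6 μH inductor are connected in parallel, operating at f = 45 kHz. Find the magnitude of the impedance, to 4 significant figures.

30.52 Ω

ω = 2πf = 282700 rad/s
X_L = ωL = 11.20 Ω
X_C = 1/(ωC) = 17.68 Ω
Parallel: admittances add. Y = 1/(jωL) + jωC
Y = (0 − j0.03276) S
|Y| = 0.03276 S → |Z| = 1/|Y| = 30.52 Ω, ∠Z = −∠Y = 90.00°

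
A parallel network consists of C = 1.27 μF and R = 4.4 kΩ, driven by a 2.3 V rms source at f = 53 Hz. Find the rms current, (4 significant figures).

ω = 2πf = 333.0 rad/s
X_C = 1/(ωC) = 2365 Ω
Parallel: admittances add. Y = 1/R + jωC
Y = (0.0002273 + j0.0004229) S
|Y| = 0.0004801 S → |Z| = 1/|Y| = 2083 Ω, ∠Z = −∠Y = -61.75°
I = V/|Z| = 2.3/2083 = 1.104 mA

1.104 mA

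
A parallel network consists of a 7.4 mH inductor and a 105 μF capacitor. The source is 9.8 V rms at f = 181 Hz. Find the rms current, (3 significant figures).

ω = 2πf = 1137 rad/s
X_L = ωL = 8.42 Ω
X_C = 1/(ωC) = 8.37 Ω
Parallel: admittances add. Y = 1/(jωL) + jωC
Y = (0 + j0.000586) S
|Y| = 0.000586 S → |Z| = 1/|Y| = 1710 Ω, ∠Z = −∠Y = -90.0°
I = V/|Z| = 9.8/1710 = 5.75 mA

5.75 mA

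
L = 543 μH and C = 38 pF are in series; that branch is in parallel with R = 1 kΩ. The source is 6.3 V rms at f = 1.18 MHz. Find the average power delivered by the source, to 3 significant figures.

39.7 mW

ω = 2πf = 7.414e+06 rad/s
X_L = ωL = 4030 Ω
X_C = 1/(ωC) = 3550 Ω
Branch 1: Z₁ = R = 1000 Ω
Branch 2 (series LC): Z₂ = j(X_L − X_C) = j476 Ω
Parallel: Z = Z₁Z₂/(Z₁+Z₂), |Z| = 430 Ω, ∠Z = 64.5°
I = V/|Z| = 14.6 mA
P = VI cos φ = 6.3 × 0.0146 × cos(64.5°) = 39.7 mW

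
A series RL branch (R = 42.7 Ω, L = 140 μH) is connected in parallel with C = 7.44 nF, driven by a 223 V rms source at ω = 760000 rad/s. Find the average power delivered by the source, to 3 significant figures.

X_L = ωL = 106 Ω
X_C = 1/(ωC) = 177 Ω
Branch 1 (R+jX_L): Z₁ = 42.7 + j106 Ω, |Z₁| = 115 Ω
Branch 2 (−jX_C): Z₂ = −j177 Ω
Parallel: Z = Z₁Z₂/(Z₁+Z₂), |Z| = 246 Ω, ∠Z = 36.9°
I = V/|Z| = 906 mA
P = VI cos φ = 223 × 0.906 × cos(36.9°) = 162 W

162 W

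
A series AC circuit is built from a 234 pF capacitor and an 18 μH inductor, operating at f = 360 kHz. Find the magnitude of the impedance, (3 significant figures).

1850 Ω

ω = 2πf = 2.262e+06 rad/s
X_L = ωL = 40.7 Ω
X_C = 1/(ωC) = 1890 Ω
Net reactance X = X_L − X_C = -1850 Ω
Z = − j1850 Ω
|Z| = √(0² + 1850²) = 1850 Ω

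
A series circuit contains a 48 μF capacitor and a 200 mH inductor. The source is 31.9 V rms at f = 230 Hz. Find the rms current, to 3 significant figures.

116 mA

ω = 2πf = 1445 rad/s
X_L = ωL = 289 Ω
X_C = 1/(ωC) = 14.4 Ω
Net reactance X = X_L − X_C = 275 Ω
Z = j275 Ω
|Z| = √(0² + 275²) = 275 Ω
I = V/|Z| = 31.9/275 = 116 mA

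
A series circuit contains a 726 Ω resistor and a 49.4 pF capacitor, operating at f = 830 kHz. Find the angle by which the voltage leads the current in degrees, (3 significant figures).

-79.4°

ω = 2πf = 5.215e+06 rad/s
X_C = 1/(ωC) = 3880 Ω
Z = 726 − j3880 Ω
|Z| = √(726² + 3880²) = 3950 Ω
∠Z = arctan(-3880/726) = -79.4°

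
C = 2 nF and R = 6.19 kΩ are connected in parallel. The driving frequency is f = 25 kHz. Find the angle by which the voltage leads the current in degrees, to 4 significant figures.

-62.79°

ω = 2πf = 157100 rad/s
X_C = 1/(ωC) = 3183 Ω
Parallel: admittances add. Y = 1/R + jωC
Y = (0.0001616 + j0.0003142) S
|Y| = 0.0003533 S → |Z| = 1/|Y| = 2831 Ω, ∠Z = −∠Y = -62.79°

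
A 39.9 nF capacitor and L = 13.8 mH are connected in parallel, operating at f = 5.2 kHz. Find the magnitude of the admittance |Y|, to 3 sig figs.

ω = 2πf = 32670 rad/s
X_L = ωL = 451 Ω
X_C = 1/(ωC) = 767 Ω
Parallel: admittances add. Y = 1/(jωL) + jωC
Y = (0 − j0.000914) S
|Y| = 0.000914 S → |Z| = 1/|Y| = 1090 Ω, ∠Z = −∠Y = 90.0°

914 μS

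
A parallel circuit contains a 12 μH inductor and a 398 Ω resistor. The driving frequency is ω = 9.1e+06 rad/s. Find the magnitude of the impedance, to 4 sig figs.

X_L = ωL = 109.2 Ω
Parallel: admittances add. Y = 1/R + 1/(jωL)
Y = (0.002513 − j0.009158) S
|Y| = 0.009496 S → |Z| = 1/|Y| = 105.3 Ω, ∠Z = −∠Y = 74.66°

105.3 Ω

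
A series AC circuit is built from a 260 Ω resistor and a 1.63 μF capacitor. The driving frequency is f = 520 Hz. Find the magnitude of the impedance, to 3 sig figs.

321 Ω

ω = 2πf = 3267 rad/s
X_C = 1/(ωC) = 188 Ω
Z = 260 − j188 Ω
|Z| = √(260² + 188²) = 321 Ω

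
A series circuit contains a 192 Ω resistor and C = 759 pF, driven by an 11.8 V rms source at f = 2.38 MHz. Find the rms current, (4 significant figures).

55.86 mA

ω = 2πf = 1.495e+07 rad/s
X_C = 1/(ωC) = 88.11 Ω
Z = 192.0 − j88.11 Ω
|Z| = √(192.0² + 88.11²) = 211.2 Ω
I = V/|Z| = 11.8/211.2 = 55.86 mA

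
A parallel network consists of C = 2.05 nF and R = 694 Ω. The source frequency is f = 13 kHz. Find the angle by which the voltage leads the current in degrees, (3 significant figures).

ω = 2πf = 81680 rad/s
X_C = 1/(ωC) = 5970 Ω
Parallel: admittances add. Y = 1/R + jωC
Y = (0.00144 + j0.000167) S
|Y| = 0.00145 S → |Z| = 1/|Y| = 689 Ω, ∠Z = −∠Y = -6.63°

-6.63°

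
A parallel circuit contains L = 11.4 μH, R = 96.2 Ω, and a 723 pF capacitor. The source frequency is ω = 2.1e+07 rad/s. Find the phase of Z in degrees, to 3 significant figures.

X_L = ωL = 239 Ω
X_C = 1/(ωC) = 65.9 Ω
Parallel: admittances add. Y = 1/R + 1/(jωL) + jωC
Y = (0.0104 + j0.0110) S
|Y| = 0.0151 S → |Z| = 1/|Y| = 66.1 Ω, ∠Z = −∠Y = -46.6°

-46.6°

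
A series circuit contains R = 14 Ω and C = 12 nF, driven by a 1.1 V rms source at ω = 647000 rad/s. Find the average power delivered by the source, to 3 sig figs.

1.01 mW

X_C = 1/(ωC) = 129 Ω
Z = 14.0 − j129 Ω
|Z| = √(14.0² + 129²) = 130 Ω
∠Z = arctan(-129/14.0) = -83.8°
I = V/|Z| = 8.49 mA
P = VI cos φ = 1.1 × 0.00849 × cos(-83.8°) = 1.01 mW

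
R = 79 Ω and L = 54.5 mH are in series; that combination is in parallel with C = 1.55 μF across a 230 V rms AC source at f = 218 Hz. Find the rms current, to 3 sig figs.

1.82 A

ω = 2πf = 1370 rad/s
X_L = ωL = 74.7 Ω
X_C = 1/(ωC) = 471 Ω
Branch 1 (R+jX_L): Z₁ = 79.0 + j74.7 Ω, |Z₁| = 109 Ω
Branch 2 (−jX_C): Z₂ = −j471 Ω
Parallel: Z = Z₁Z₂/(Z₁+Z₂), |Z| = 127 Ω, ∠Z = 32.1°
I = V/|Z| = 230/127 = 1.82 A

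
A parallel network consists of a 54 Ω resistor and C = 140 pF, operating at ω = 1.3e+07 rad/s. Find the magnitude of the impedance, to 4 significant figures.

53.74 Ω

X_C = 1/(ωC) = 549.5 Ω
Parallel: admittances add. Y = 1/R + jωC
Y = (0.01852 + j0.001820) S
|Y| = 0.01861 S → |Z| = 1/|Y| = 53.74 Ω, ∠Z = −∠Y = -5.613°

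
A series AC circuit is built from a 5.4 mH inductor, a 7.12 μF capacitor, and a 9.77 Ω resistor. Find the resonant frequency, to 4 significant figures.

ω₀ = 1/√(LC) = 1/√(0.0054 × 7.12e-06) = 5100 rad/s
f₀ = ω₀/(2π) = 811.7 Hz

811.7 Hz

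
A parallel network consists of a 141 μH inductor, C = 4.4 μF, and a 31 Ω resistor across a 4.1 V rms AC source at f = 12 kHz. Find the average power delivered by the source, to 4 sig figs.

ω = 2πf = 75400 rad/s
X_L = ωL = 10.63 Ω
X_C = 1/(ωC) = 3.014 Ω
Parallel: admittances add. Y = 1/R + 1/(jωL) + jωC
Y = (0.03226 + j0.2377) S
|Y| = 0.2399 S → |Z| = 1/|Y| = 4.169 Ω, ∠Z = −∠Y = -82.27°
I = V/|Z| = 983.5 mA
P = VI cos φ = 4.1 × 0.9835 × cos(-82.27°) = 542.3 mW

542.3 mW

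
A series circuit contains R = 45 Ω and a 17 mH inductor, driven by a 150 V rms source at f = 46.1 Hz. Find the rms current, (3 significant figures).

3.31 A

ω = 2πf = 289.7 rad/s
X_L = ωL = 4.92 Ω
Z = 45.0 + j4.92 Ω
|Z| = √(45.0² + 4.92²) = 45.3 Ω
I = V/|Z| = 150/45.3 = 3.31 A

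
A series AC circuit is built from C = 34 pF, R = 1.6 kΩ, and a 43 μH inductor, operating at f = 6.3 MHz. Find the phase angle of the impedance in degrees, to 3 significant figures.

30.9°

ω = 2πf = 3.958e+07 rad/s
X_L = ωL = 1700 Ω
X_C = 1/(ωC) = 743 Ω
Net reactance X = X_L − X_C = 959 Ω
Z = 1600 + j959 Ω
|Z| = √(1600² + 959²) = 1870 Ω
∠Z = arctan(959/1600) = 30.9°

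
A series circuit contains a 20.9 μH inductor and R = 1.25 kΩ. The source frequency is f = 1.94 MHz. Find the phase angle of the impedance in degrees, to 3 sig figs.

ω = 2πf = 1.219e+07 rad/s
X_L = ωL = 255 Ω
Z = 1250 + j255 Ω
|Z| = √(1250² + 255²) = 1280 Ω
∠Z = arctan(255/1250) = 11.5°

11.5°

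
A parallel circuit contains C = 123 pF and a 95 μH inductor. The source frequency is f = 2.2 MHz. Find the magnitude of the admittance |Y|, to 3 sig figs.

939 μS

ω = 2πf = 1.382e+07 rad/s
X_L = ωL = 1310 Ω
X_C = 1/(ωC) = 588 Ω
Parallel: admittances add. Y = 1/(jωL) + jωC
Y = (0 + j0.000939) S
|Y| = 0.000939 S → |Z| = 1/|Y| = 1070 Ω, ∠Z = −∠Y = -90.0°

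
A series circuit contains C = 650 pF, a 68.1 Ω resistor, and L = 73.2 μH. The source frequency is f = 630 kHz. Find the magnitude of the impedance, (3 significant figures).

ω = 2πf = 3.958e+06 rad/s
X_L = ωL = 290 Ω
X_C = 1/(ωC) = 389 Ω
Net reactance X = X_L − X_C = -98.9 Ω
Z = 68.1 − j98.9 Ω
|Z| = √(68.1² + 98.9²) = 120 Ω

120 Ω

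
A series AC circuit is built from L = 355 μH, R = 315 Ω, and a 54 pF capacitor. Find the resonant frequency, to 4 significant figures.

1.150 MHz

ω₀ = 1/√(LC) = 1/√(0.000355 × 5.4e-11) = 7.223e+06 rad/s
f₀ = ω₀/(2π) = 1.150 MHz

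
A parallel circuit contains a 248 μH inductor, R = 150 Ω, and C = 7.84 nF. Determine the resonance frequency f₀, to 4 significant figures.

ω₀ = 1/√(LC) = 1/√(0.000248 × 7.84e-09) = 717200 rad/s
f₀ = ω₀/(2π) = 114.1 kHz

114.1 kHz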